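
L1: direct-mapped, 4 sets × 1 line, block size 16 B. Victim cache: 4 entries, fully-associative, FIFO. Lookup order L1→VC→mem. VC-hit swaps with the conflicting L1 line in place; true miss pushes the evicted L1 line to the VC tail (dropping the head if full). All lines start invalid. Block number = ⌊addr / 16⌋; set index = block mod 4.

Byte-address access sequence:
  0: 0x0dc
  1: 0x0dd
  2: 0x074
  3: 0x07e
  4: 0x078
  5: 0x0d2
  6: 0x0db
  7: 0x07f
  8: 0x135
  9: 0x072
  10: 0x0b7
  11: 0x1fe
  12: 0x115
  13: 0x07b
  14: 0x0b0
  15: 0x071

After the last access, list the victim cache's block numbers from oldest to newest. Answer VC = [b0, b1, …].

  [0] addr=0xdc blk=13 s=1: MISS | VC []
  [1] addr=0xdd blk=13 s=1: L1-HIT | VC []
  [2] addr=0x74 blk=7 s=3: MISS | VC []
  [3] addr=0x7e blk=7 s=3: L1-HIT | VC []
  [4] addr=0x78 blk=7 s=3: L1-HIT | VC []
  [5] addr=0xd2 blk=13 s=1: L1-HIT | VC []
  [6] addr=0xdb blk=13 s=1: L1-HIT | VC []
  [7] addr=0x7f blk=7 s=3: L1-HIT | VC []
  [8] addr=0x135 blk=19 s=3: MISS | VC [7]
  [9] addr=0x72 blk=7 s=3: VC-HIT | VC [19]
  [10] addr=0xb7 blk=11 s=3: MISS | VC [19, 7]
  [11] addr=0x1fe blk=31 s=3: MISS | VC [19, 7, 11]
  [12] addr=0x115 blk=17 s=1: MISS | VC [19, 7, 11, 13]
  [13] addr=0x7b blk=7 s=3: VC-HIT | VC [19, 31, 11, 13]
  [14] addr=0xb0 blk=11 s=3: VC-HIT | VC [19, 31, 7, 13]
  [15] addr=0x71 blk=7 s=3: VC-HIT | VC [19, 31, 11, 13]

VC = [19, 31, 11, 13]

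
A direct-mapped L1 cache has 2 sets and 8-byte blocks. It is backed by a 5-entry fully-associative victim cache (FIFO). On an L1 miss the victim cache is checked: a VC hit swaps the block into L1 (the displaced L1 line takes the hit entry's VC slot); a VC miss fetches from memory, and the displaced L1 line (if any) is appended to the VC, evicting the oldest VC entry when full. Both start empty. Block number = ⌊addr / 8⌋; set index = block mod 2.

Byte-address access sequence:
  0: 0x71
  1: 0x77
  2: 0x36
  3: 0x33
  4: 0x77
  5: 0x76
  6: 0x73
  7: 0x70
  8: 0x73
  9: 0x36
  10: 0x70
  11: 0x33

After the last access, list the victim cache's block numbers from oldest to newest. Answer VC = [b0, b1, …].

VC = [14]

#0 0x71→b14/s0 MISS; vc=[]
#1 0x77→b14/s0 L1-HIT; vc=[]
#2 0x36→b6/s0 MISS; vc=[14]
#3 0x33→b6/s0 L1-HIT; vc=[14]
#4 0x77→b14/s0 VC-HIT; vc=[6]
#5 0x76→b14/s0 L1-HIT; vc=[6]
#6 0x73→b14/s0 L1-HIT; vc=[6]
#7 0x70→b14/s0 L1-HIT; vc=[6]
#8 0x73→b14/s0 L1-HIT; vc=[6]
#9 0x36→b6/s0 VC-HIT; vc=[14]
#10 0x70→b14/s0 VC-HIT; vc=[6]
#11 0x33→b6/s0 VC-HIT; vc=[14]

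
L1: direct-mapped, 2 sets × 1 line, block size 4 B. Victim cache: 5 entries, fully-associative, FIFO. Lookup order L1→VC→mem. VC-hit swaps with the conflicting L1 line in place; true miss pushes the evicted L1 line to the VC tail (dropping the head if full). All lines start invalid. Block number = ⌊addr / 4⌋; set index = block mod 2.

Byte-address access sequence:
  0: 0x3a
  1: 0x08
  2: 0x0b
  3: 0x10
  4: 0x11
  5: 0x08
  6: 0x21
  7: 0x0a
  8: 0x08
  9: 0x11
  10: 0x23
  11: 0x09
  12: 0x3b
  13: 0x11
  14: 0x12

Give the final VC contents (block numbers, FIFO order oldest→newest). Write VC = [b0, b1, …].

0: 0x3a (blk 14, set 0) → MISS  vc=[]
1: 0x8 (blk 2, set 0) → MISS  vc=[14]
2: 0xb (blk 2, set 0) → L1-HIT  vc=[14]
3: 0x10 (blk 4, set 0) → MISS  vc=[14, 2]
4: 0x11 (blk 4, set 0) → L1-HIT  vc=[14, 2]
5: 0x8 (blk 2, set 0) → VC-HIT  vc=[14, 4]
6: 0x21 (blk 8, set 0) → MISS  vc=[14, 4, 2]
7: 0xa (blk 2, set 0) → VC-HIT  vc=[14, 4, 8]
8: 0x8 (blk 2, set 0) → L1-HIT  vc=[14, 4, 8]
9: 0x11 (blk 4, set 0) → VC-HIT  vc=[14, 2, 8]
10: 0x23 (blk 8, set 0) → VC-HIT  vc=[14, 2, 4]
11: 0x9 (blk 2, set 0) → VC-HIT  vc=[14, 8, 4]
12: 0x3b (blk 14, set 0) → VC-HIT  vc=[2, 8, 4]
13: 0x11 (blk 4, set 0) → VC-HIT  vc=[2, 8, 14]
14: 0x12 (blk 4, set 0) → L1-HIT  vc=[2, 8, 14]

VC = [2, 8, 14]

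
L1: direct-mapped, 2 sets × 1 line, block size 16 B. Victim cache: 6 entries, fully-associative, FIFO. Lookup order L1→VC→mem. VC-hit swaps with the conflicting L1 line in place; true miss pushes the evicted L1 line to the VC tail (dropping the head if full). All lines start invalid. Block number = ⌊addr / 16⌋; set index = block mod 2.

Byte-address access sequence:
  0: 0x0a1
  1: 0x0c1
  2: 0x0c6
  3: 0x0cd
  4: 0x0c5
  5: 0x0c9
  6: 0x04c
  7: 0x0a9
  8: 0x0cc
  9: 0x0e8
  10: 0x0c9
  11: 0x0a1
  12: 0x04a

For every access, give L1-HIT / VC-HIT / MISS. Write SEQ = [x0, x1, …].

SEQ = [MISS, MISS, L1-HIT, L1-HIT, L1-HIT, L1-HIT, MISS, VC-HIT, VC-HIT, MISS, VC-HIT, VC-HIT, VC-HIT]

#0 0xa1→b10/s0 MISS; vc=[]
#1 0xc1→b12/s0 MISS; vc=[10]
#2 0xc6→b12/s0 L1-HIT; vc=[10]
#3 0xcd→b12/s0 L1-HIT; vc=[10]
#4 0xc5→b12/s0 L1-HIT; vc=[10]
#5 0xc9→b12/s0 L1-HIT; vc=[10]
#6 0x4c→b4/s0 MISS; vc=[10,12]
#7 0xa9→b10/s0 VC-HIT; vc=[4,12]
#8 0xcc→b12/s0 VC-HIT; vc=[4,10]
#9 0xe8→b14/s0 MISS; vc=[4,10,12]
#10 0xc9→b12/s0 VC-HIT; vc=[4,10,14]
#11 0xa1→b10/s0 VC-HIT; vc=[4,12,14]
#12 0x4a→b4/s0 VC-HIT; vc=[10,12,14]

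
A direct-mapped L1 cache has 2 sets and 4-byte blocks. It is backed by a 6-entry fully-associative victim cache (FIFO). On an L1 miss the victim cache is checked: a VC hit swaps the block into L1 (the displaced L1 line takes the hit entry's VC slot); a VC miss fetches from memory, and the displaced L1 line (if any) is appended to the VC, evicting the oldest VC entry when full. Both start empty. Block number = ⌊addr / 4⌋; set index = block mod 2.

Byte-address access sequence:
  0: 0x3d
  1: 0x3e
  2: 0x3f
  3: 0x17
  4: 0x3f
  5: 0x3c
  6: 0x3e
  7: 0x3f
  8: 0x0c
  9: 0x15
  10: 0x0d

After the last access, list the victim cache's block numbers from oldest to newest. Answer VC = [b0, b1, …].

VC = [5, 15]

0: 0x3d (blk 15, set 1) → MISS  vc=[]
1: 0x3e (blk 15, set 1) → L1-HIT  vc=[]
2: 0x3f (blk 15, set 1) → L1-HIT  vc=[]
3: 0x17 (blk 5, set 1) → MISS  vc=[15]
4: 0x3f (blk 15, set 1) → VC-HIT  vc=[5]
5: 0x3c (blk 15, set 1) → L1-HIT  vc=[5]
6: 0x3e (blk 15, set 1) → L1-HIT  vc=[5]
7: 0x3f (blk 15, set 1) → L1-HIT  vc=[5]
8: 0xc (blk 3, set 1) → MISS  vc=[5, 15]
9: 0x15 (blk 5, set 1) → VC-HIT  vc=[3, 15]
10: 0xd (blk 3, set 1) → VC-HIT  vc=[5, 15]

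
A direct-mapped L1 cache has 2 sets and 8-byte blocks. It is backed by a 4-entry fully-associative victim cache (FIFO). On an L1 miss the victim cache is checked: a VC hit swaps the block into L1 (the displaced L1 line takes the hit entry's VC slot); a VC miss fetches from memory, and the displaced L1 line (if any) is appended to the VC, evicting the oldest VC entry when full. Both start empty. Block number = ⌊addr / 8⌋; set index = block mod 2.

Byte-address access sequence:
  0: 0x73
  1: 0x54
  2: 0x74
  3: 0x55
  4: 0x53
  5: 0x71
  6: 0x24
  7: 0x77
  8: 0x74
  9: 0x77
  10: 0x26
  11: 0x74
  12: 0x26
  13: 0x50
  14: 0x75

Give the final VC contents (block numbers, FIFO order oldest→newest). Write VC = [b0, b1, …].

0: 0x73 (blk 14, set 0) → MISS  vc=[]
1: 0x54 (blk 10, set 0) → MISS  vc=[14]
2: 0x74 (blk 14, set 0) → VC-HIT  vc=[10]
3: 0x55 (blk 10, set 0) → VC-HIT  vc=[14]
4: 0x53 (blk 10, set 0) → L1-HIT  vc=[14]
5: 0x71 (blk 14, set 0) → VC-HIT  vc=[10]
6: 0x24 (blk 4, set 0) → MISS  vc=[10, 14]
7: 0x77 (blk 14, set 0) → VC-HIT  vc=[10, 4]
8: 0x74 (blk 14, set 0) → L1-HIT  vc=[10, 4]
9: 0x77 (blk 14, set 0) → L1-HIT  vc=[10, 4]
10: 0x26 (blk 4, set 0) → VC-HIT  vc=[10, 14]
11: 0x74 (blk 14, set 0) → VC-HIT  vc=[10, 4]
12: 0x26 (blk 4, set 0) → VC-HIT  vc=[10, 14]
13: 0x50 (blk 10, set 0) → VC-HIT  vc=[4, 14]
14: 0x75 (blk 14, set 0) → VC-HIT  vc=[4, 10]

VC = [4, 10]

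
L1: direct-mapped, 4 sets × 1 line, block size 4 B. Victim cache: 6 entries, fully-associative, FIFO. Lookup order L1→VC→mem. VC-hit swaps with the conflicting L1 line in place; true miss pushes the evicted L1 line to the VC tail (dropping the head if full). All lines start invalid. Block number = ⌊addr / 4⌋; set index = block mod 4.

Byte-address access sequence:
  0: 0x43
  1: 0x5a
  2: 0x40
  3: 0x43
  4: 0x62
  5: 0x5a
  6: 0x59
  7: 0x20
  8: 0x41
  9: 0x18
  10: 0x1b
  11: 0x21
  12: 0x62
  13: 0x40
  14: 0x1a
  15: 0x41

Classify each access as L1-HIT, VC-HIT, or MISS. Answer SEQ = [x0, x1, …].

#0 0x43→b16/s0 MISS; vc=[]
#1 0x5a→b22/s2 MISS; vc=[]
#2 0x40→b16/s0 L1-HIT; vc=[]
#3 0x43→b16/s0 L1-HIT; vc=[]
#4 0x62→b24/s0 MISS; vc=[16]
#5 0x5a→b22/s2 L1-HIT; vc=[16]
#6 0x59→b22/s2 L1-HIT; vc=[16]
#7 0x20→b8/s0 MISS; vc=[16,24]
#8 0x41→b16/s0 VC-HIT; vc=[8,24]
#9 0x18→b6/s2 MISS; vc=[8,24,22]
#10 0x1b→b6/s2 L1-HIT; vc=[8,24,22]
#11 0x21→b8/s0 VC-HIT; vc=[16,24,22]
#12 0x62→b24/s0 VC-HIT; vc=[16,8,22]
#13 0x40→b16/s0 VC-HIT; vc=[24,8,22]
#14 0x1a→b6/s2 L1-HIT; vc=[24,8,22]
#15 0x41→b16/s0 L1-HIT; vc=[24,8,22]

SEQ = [MISS, MISS, L1-HIT, L1-HIT, MISS, L1-HIT, L1-HIT, MISS, VC-HIT, MISS, L1-HIT, VC-HIT, VC-HIT, VC-HIT, L1-HIT, L1-HIT]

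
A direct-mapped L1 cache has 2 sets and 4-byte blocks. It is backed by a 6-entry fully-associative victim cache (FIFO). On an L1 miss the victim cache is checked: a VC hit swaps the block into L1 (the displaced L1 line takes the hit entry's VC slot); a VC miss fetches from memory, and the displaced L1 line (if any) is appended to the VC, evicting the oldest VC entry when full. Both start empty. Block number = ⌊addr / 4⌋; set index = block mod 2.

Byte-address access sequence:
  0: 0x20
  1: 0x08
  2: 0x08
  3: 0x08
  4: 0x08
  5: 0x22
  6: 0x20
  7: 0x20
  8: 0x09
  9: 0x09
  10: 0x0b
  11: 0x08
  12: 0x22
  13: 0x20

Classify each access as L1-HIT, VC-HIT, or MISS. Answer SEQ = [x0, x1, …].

SEQ = [MISS, MISS, L1-HIT, L1-HIT, L1-HIT, VC-HIT, L1-HIT, L1-HIT, VC-HIT, L1-HIT, L1-HIT, L1-HIT, VC-HIT, L1-HIT]

  [0] addr=0x20 blk=8 s=0: MISS | VC []
  [1] addr=0x8 blk=2 s=0: MISS | VC [8]
  [2] addr=0x8 blk=2 s=0: L1-HIT | VC [8]
  [3] addr=0x8 blk=2 s=0: L1-HIT | VC [8]
  [4] addr=0x8 blk=2 s=0: L1-HIT | VC [8]
  [5] addr=0x22 blk=8 s=0: VC-HIT | VC [2]
  [6] addr=0x20 blk=8 s=0: L1-HIT | VC [2]
  [7] addr=0x20 blk=8 s=0: L1-HIT | VC [2]
  [8] addr=0x9 blk=2 s=0: VC-HIT | VC [8]
  [9] addr=0x9 blk=2 s=0: L1-HIT | VC [8]
  [10] addr=0xb blk=2 s=0: L1-HIT | VC [8]
  [11] addr=0x8 blk=2 s=0: L1-HIT | VC [8]
  [12] addr=0x22 blk=8 s=0: VC-HIT | VC [2]
  [13] addr=0x20 blk=8 s=0: L1-HIT | VC [2]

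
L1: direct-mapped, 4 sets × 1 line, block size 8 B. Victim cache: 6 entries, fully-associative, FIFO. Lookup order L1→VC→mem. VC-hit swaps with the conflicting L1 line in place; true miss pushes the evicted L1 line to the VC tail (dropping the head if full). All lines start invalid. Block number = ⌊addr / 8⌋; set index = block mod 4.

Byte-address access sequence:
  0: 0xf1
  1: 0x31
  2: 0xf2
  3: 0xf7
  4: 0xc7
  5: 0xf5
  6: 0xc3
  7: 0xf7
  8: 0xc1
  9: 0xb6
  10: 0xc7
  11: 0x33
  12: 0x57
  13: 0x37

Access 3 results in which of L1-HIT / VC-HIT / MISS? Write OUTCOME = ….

OUTCOME = L1-HIT

0: 0xf1 (blk 30, set 2) → MISS  vc=[]
1: 0x31 (blk 6, set 2) → MISS  vc=[30]
2: 0xf2 (blk 30, set 2) → VC-HIT  vc=[6]
3: 0xf7 (blk 30, set 2) → L1-HIT  vc=[6]
4: 0xc7 (blk 24, set 0) → MISS  vc=[6]
5: 0xf5 (blk 30, set 2) → L1-HIT  vc=[6]
6: 0xc3 (blk 24, set 0) → L1-HIT  vc=[6]
7: 0xf7 (blk 30, set 2) → L1-HIT  vc=[6]
8: 0xc1 (blk 24, set 0) → L1-HIT  vc=[6]
9: 0xb6 (blk 22, set 2) → MISS  vc=[6, 30]
10: 0xc7 (blk 24, set 0) → L1-HIT  vc=[6, 30]
11: 0x33 (blk 6, set 2) → VC-HIT  vc=[22, 30]
12: 0x57 (blk 10, set 2) → MISS  vc=[22, 30, 6]
13: 0x37 (blk 6, set 2) → VC-HIT  vc=[22, 30, 10]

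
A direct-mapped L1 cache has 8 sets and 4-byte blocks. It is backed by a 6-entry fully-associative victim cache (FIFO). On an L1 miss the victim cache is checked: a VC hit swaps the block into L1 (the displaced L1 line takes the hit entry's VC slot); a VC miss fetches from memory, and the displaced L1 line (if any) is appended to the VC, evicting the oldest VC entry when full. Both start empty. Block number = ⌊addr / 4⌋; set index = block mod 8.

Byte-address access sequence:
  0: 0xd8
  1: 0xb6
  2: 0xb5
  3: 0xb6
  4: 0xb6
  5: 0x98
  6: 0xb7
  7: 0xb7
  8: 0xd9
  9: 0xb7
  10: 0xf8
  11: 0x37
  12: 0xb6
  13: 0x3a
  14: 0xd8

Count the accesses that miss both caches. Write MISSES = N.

#0 0xd8→b54/s6 MISS; vc=[]
#1 0xb6→b45/s5 MISS; vc=[]
#2 0xb5→b45/s5 L1-HIT; vc=[]
#3 0xb6→b45/s5 L1-HIT; vc=[]
#4 0xb6→b45/s5 L1-HIT; vc=[]
#5 0x98→b38/s6 MISS; vc=[54]
#6 0xb7→b45/s5 L1-HIT; vc=[54]
#7 0xb7→b45/s5 L1-HIT; vc=[54]
#8 0xd9→b54/s6 VC-HIT; vc=[38]
#9 0xb7→b45/s5 L1-HIT; vc=[38]
#10 0xf8→b62/s6 MISS; vc=[38,54]
#11 0x37→b13/s5 MISS; vc=[38,54,45]
#12 0xb6→b45/s5 VC-HIT; vc=[38,54,13]
#13 0x3a→b14/s6 MISS; vc=[38,54,13,62]
#14 0xd8→b54/s6 VC-HIT; vc=[38,14,13,62]

MISSES = 6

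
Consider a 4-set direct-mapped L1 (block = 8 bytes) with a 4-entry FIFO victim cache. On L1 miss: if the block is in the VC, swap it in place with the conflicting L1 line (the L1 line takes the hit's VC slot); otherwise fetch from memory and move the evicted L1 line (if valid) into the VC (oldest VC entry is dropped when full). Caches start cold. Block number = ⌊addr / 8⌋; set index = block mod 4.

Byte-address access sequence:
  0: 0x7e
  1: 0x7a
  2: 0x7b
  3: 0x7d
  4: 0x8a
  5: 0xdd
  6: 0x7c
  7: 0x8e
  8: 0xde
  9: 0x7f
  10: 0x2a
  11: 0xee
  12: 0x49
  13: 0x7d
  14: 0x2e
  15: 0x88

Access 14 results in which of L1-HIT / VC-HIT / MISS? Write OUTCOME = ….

OUTCOME = VC-HIT

0: 0x7e (blk 15, set 3) → MISS  vc=[]
1: 0x7a (blk 15, set 3) → L1-HIT  vc=[]
2: 0x7b (blk 15, set 3) → L1-HIT  vc=[]
3: 0x7d (blk 15, set 3) → L1-HIT  vc=[]
4: 0x8a (blk 17, set 1) → MISS  vc=[]
5: 0xdd (blk 27, set 3) → MISS  vc=[15]
6: 0x7c (blk 15, set 3) → VC-HIT  vc=[27]
7: 0x8e (blk 17, set 1) → L1-HIT  vc=[27]
8: 0xde (blk 27, set 3) → VC-HIT  vc=[15]
9: 0x7f (blk 15, set 3) → VC-HIT  vc=[27]
10: 0x2a (blk 5, set 1) → MISS  vc=[27, 17]
11: 0xee (blk 29, set 1) → MISS  vc=[27, 17, 5]
12: 0x49 (blk 9, set 1) → MISS  vc=[27, 17, 5, 29]
13: 0x7d (blk 15, set 3) → L1-HIT  vc=[27, 17, 5, 29]
14: 0x2e (blk 5, set 1) → VC-HIT  vc=[27, 17, 9, 29]
15: 0x88 (blk 17, set 1) → VC-HIT  vc=[27, 5, 9, 29]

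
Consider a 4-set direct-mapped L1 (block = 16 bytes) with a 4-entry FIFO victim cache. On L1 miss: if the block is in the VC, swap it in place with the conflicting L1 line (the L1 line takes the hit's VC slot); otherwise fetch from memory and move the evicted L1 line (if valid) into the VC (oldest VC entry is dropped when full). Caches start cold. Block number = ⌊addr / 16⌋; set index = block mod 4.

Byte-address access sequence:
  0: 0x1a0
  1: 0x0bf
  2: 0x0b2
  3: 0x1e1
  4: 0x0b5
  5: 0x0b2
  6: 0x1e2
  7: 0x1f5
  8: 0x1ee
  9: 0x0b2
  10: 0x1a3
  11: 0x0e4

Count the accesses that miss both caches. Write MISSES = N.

#0 0x1a0→b26/s2 MISS; vc=[]
#1 0xbf→b11/s3 MISS; vc=[]
#2 0xb2→b11/s3 L1-HIT; vc=[]
#3 0x1e1→b30/s2 MISS; vc=[26]
#4 0xb5→b11/s3 L1-HIT; vc=[26]
#5 0xb2→b11/s3 L1-HIT; vc=[26]
#6 0x1e2→b30/s2 L1-HIT; vc=[26]
#7 0x1f5→b31/s3 MISS; vc=[26,11]
#8 0x1ee→b30/s2 L1-HIT; vc=[26,11]
#9 0xb2→b11/s3 VC-HIT; vc=[26,31]
#10 0x1a3→b26/s2 VC-HIT; vc=[30,31]
#11 0xe4→b14/s2 MISS; vc=[30,31,26]

MISSES = 5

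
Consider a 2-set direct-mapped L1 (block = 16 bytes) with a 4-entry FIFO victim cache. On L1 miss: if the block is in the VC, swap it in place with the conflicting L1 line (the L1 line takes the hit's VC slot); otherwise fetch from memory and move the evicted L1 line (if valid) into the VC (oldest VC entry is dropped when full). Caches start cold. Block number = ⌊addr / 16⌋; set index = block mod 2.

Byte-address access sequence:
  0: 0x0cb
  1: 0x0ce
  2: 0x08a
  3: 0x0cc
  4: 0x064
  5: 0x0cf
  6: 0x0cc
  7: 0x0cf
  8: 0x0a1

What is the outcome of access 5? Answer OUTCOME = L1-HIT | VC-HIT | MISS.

0: 0xcb (blk 12, set 0) → MISS  vc=[]
1: 0xce (blk 12, set 0) → L1-HIT  vc=[]
2: 0x8a (blk 8, set 0) → MISS  vc=[12]
3: 0xcc (blk 12, set 0) → VC-HIT  vc=[8]
4: 0x64 (blk 6, set 0) → MISS  vc=[8, 12]
5: 0xcf (blk 12, set 0) → VC-HIT  vc=[8, 6]
6: 0xcc (blk 12, set 0) → L1-HIT  vc=[8, 6]
7: 0xcf (blk 12, set 0) → L1-HIT  vc=[8, 6]
8: 0xa1 (blk 10, set 0) → MISS  vc=[8, 6, 12]

OUTCOME = VC-HIT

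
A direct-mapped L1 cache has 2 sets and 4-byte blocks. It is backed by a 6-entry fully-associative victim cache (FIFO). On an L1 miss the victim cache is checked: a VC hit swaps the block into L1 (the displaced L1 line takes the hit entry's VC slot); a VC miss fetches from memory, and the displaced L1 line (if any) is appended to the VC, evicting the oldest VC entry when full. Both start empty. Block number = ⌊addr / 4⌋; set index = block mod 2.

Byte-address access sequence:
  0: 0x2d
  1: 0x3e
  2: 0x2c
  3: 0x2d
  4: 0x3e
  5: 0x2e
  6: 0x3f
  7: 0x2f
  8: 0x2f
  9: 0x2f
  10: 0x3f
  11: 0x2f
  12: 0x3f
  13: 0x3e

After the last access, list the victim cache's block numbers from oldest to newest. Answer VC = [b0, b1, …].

VC = [11]

  [0] addr=0x2d blk=11 s=1: MISS | VC []
  [1] addr=0x3e blk=15 s=1: MISS | VC [11]
  [2] addr=0x2c blk=11 s=1: VC-HIT | VC [15]
  [3] addr=0x2d blk=11 s=1: L1-HIT | VC [15]
  [4] addr=0x3e blk=15 s=1: VC-HIT | VC [11]
  [5] addr=0x2e blk=11 s=1: VC-HIT | VC [15]
  [6] addr=0x3f blk=15 s=1: VC-HIT | VC [11]
  [7] addr=0x2f blk=11 s=1: VC-HIT | VC [15]
  [8] addr=0x2f blk=11 s=1: L1-HIT | VC [15]
  [9] addr=0x2f blk=11 s=1: L1-HIT | VC [15]
  [10] addr=0x3f blk=15 s=1: VC-HIT | VC [11]
  [11] addr=0x2f blk=11 s=1: VC-HIT | VC [15]
  [12] addr=0x3f blk=15 s=1: VC-HIT | VC [11]
  [13] addr=0x3e blk=15 s=1: L1-HIT | VC [11]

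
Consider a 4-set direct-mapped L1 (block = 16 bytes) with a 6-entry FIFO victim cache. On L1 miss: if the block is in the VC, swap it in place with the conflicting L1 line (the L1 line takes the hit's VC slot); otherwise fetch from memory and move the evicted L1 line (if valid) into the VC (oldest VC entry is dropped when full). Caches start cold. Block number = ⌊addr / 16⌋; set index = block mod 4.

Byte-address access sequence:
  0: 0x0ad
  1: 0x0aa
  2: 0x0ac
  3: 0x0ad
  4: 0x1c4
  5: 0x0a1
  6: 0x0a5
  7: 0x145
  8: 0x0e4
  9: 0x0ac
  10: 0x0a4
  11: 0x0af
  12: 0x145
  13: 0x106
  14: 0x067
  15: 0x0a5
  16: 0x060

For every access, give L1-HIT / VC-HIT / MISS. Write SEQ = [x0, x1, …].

SEQ = [MISS, L1-HIT, L1-HIT, L1-HIT, MISS, L1-HIT, L1-HIT, MISS, MISS, VC-HIT, L1-HIT, L1-HIT, L1-HIT, MISS, MISS, VC-HIT, VC-HIT]

#0 0xad→b10/s2 MISS; vc=[]
#1 0xaa→b10/s2 L1-HIT; vc=[]
#2 0xac→b10/s2 L1-HIT; vc=[]
#3 0xad→b10/s2 L1-HIT; vc=[]
#4 0x1c4→b28/s0 MISS; vc=[]
#5 0xa1→b10/s2 L1-HIT; vc=[]
#6 0xa5→b10/s2 L1-HIT; vc=[]
#7 0x145→b20/s0 MISS; vc=[28]
#8 0xe4→b14/s2 MISS; vc=[28,10]
#9 0xac→b10/s2 VC-HIT; vc=[28,14]
#10 0xa4→b10/s2 L1-HIT; vc=[28,14]
#11 0xaf→b10/s2 L1-HIT; vc=[28,14]
#12 0x145→b20/s0 L1-HIT; vc=[28,14]
#13 0x106→b16/s0 MISS; vc=[28,14,20]
#14 0x67→b6/s2 MISS; vc=[28,14,20,10]
#15 0xa5→b10/s2 VC-HIT; vc=[28,14,20,6]
#16 0x60→b6/s2 VC-HIT; vc=[28,14,20,10]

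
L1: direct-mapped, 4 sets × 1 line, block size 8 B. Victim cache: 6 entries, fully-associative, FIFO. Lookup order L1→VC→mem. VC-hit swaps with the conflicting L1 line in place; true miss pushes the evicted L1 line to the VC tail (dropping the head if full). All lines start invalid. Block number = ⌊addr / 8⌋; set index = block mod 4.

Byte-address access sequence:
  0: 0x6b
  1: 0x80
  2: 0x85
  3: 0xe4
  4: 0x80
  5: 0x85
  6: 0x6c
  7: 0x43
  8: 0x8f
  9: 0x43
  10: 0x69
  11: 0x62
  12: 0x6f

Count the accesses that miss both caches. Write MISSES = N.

#0 0x6b→b13/s1 MISS; vc=[]
#1 0x80→b16/s0 MISS; vc=[]
#2 0x85→b16/s0 L1-HIT; vc=[]
#3 0xe4→b28/s0 MISS; vc=[16]
#4 0x80→b16/s0 VC-HIT; vc=[28]
#5 0x85→b16/s0 L1-HIT; vc=[28]
#6 0x6c→b13/s1 L1-HIT; vc=[28]
#7 0x43→b8/s0 MISS; vc=[28,16]
#8 0x8f→b17/s1 MISS; vc=[28,16,13]
#9 0x43→b8/s0 L1-HIT; vc=[28,16,13]
#10 0x69→b13/s1 VC-HIT; vc=[28,16,17]
#11 0x62→b12/s0 MISS; vc=[28,16,17,8]
#12 0x6f→b13/s1 L1-HIT; vc=[28,16,17,8]

MISSES = 6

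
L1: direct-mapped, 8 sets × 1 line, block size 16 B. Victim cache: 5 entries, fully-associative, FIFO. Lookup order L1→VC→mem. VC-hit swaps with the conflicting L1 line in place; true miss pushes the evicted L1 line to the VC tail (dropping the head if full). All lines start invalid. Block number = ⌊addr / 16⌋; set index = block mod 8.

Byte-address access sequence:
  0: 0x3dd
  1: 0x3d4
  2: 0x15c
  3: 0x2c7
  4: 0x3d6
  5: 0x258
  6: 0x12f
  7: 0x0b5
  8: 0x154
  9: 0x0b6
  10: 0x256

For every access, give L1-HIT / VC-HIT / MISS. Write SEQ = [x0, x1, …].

0: 0x3dd (blk 61, set 5) → MISS  vc=[]
1: 0x3d4 (blk 61, set 5) → L1-HIT  vc=[]
2: 0x15c (blk 21, set 5) → MISS  vc=[61]
3: 0x2c7 (blk 44, set 4) → MISS  vc=[61]
4: 0x3d6 (blk 61, set 5) → VC-HIT  vc=[21]
5: 0x258 (blk 37, set 5) → MISS  vc=[21, 61]
6: 0x12f (blk 18, set 2) → MISS  vc=[21, 61]
7: 0xb5 (blk 11, set 3) → MISS  vc=[21, 61]
8: 0x154 (blk 21, set 5) → VC-HIT  vc=[37, 61]
9: 0xb6 (blk 11, set 3) → L1-HIT  vc=[37, 61]
10: 0x256 (blk 37, set 5) → VC-HIT  vc=[21, 61]

SEQ = [MISS, L1-HIT, MISS, MISS, VC-HIT, MISS, MISS, MISS, VC-HIT, L1-HIT, VC-HIT]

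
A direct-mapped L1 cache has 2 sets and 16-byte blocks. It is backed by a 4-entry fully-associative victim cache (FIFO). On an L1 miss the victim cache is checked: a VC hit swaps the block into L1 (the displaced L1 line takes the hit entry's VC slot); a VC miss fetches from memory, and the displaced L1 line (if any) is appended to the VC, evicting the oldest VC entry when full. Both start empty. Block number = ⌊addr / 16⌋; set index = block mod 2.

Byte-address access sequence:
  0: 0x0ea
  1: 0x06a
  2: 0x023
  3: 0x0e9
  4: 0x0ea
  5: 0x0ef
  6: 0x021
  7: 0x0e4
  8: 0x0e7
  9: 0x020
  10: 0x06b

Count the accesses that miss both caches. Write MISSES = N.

  [0] addr=0xea blk=14 s=0: MISS | VC []
  [1] addr=0x6a blk=6 s=0: MISS | VC [14]
  [2] addr=0x23 blk=2 s=0: MISS | VC [14, 6]
  [3] addr=0xe9 blk=14 s=0: VC-HIT | VC [2, 6]
  [4] addr=0xea blk=14 s=0: L1-HIT | VC [2, 6]
  [5] addr=0xef blk=14 s=0: L1-HIT | VC [2, 6]
  [6] addr=0x21 blk=2 s=0: VC-HIT | VC [14, 6]
  [7] addr=0xe4 blk=14 s=0: VC-HIT | VC [2, 6]
  [8] addr=0xe7 blk=14 s=0: L1-HIT | VC [2, 6]
  [9] addr=0x20 blk=2 s=0: VC-HIT | VC [14, 6]
  [10] addr=0x6b blk=6 s=0: VC-HIT | VC [14, 2]

MISSES = 3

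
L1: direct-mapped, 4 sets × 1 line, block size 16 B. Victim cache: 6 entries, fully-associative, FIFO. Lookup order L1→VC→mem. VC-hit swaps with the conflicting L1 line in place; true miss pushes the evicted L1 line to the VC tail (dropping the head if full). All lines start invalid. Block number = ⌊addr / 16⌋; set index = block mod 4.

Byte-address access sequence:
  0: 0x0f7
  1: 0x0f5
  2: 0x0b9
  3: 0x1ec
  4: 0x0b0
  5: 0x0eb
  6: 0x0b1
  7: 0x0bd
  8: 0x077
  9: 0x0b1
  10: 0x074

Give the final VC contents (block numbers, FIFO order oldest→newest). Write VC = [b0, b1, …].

#0 0xf7→b15/s3 MISS; vc=[]
#1 0xf5→b15/s3 L1-HIT; vc=[]
#2 0xb9→b11/s3 MISS; vc=[15]
#3 0x1ec→b30/s2 MISS; vc=[15]
#4 0xb0→b11/s3 L1-HIT; vc=[15]
#5 0xeb→b14/s2 MISS; vc=[15,30]
#6 0xb1→b11/s3 L1-HIT; vc=[15,30]
#7 0xbd→b11/s3 L1-HIT; vc=[15,30]
#8 0x77→b7/s3 MISS; vc=[15,30,11]
#9 0xb1→b11/s3 VC-HIT; vc=[15,30,7]
#10 0x74→b7/s3 VC-HIT; vc=[15,30,11]

VC = [15, 30, 11]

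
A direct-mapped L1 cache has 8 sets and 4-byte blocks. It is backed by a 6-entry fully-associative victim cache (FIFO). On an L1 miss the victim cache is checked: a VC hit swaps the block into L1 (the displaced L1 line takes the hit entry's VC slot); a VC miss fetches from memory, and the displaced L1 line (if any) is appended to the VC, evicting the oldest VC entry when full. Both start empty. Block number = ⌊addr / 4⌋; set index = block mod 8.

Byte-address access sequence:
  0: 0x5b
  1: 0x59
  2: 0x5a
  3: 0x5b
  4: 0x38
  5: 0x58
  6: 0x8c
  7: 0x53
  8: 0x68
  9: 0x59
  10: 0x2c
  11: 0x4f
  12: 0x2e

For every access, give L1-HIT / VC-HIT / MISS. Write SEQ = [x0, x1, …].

0: 0x5b (blk 22, set 6) → MISS  vc=[]
1: 0x59 (blk 22, set 6) → L1-HIT  vc=[]
2: 0x5a (blk 22, set 6) → L1-HIT  vc=[]
3: 0x5b (blk 22, set 6) → L1-HIT  vc=[]
4: 0x38 (blk 14, set 6) → MISS  vc=[22]
5: 0x58 (blk 22, set 6) → VC-HIT  vc=[14]
6: 0x8c (blk 35, set 3) → MISS  vc=[14]
7: 0x53 (blk 20, set 4) → MISS  vc=[14]
8: 0x68 (blk 26, set 2) → MISS  vc=[14]
9: 0x59 (blk 22, set 6) → L1-HIT  vc=[14]
10: 0x2c (blk 11, set 3) → MISS  vc=[14, 35]
11: 0x4f (blk 19, set 3) → MISS  vc=[14, 35, 11]
12: 0x2e (blk 11, set 3) → VC-HIT  vc=[14, 35, 19]

SEQ = [MISS, L1-HIT, L1-HIT, L1-HIT, MISS, VC-HIT, MISS, MISS, MISS, L1-HIT, MISS, MISS, VC-HIT]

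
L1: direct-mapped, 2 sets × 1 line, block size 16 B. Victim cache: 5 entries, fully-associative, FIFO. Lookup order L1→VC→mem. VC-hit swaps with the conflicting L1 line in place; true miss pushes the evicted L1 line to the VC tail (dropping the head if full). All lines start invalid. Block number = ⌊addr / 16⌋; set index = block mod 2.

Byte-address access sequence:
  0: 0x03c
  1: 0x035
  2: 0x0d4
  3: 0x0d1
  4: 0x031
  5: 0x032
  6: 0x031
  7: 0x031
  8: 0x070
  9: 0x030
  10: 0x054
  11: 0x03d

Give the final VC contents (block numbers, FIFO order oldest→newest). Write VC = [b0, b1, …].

VC = [13, 7, 5]

0: 0x3c (blk 3, set 1) → MISS  vc=[]
1: 0x35 (blk 3, set 1) → L1-HIT  vc=[]
2: 0xd4 (blk 13, set 1) → MISS  vc=[3]
3: 0xd1 (blk 13, set 1) → L1-HIT  vc=[3]
4: 0x31 (blk 3, set 1) → VC-HIT  vc=[13]
5: 0x32 (blk 3, set 1) → L1-HIT  vc=[13]
6: 0x31 (blk 3, set 1) → L1-HIT  vc=[13]
7: 0x31 (blk 3, set 1) → L1-HIT  vc=[13]
8: 0x70 (blk 7, set 1) → MISS  vc=[13, 3]
9: 0x30 (blk 3, set 1) → VC-HIT  vc=[13, 7]
10: 0x54 (blk 5, set 1) → MISS  vc=[13, 7, 3]
11: 0x3d (blk 3, set 1) → VC-HIT  vc=[13, 7, 5]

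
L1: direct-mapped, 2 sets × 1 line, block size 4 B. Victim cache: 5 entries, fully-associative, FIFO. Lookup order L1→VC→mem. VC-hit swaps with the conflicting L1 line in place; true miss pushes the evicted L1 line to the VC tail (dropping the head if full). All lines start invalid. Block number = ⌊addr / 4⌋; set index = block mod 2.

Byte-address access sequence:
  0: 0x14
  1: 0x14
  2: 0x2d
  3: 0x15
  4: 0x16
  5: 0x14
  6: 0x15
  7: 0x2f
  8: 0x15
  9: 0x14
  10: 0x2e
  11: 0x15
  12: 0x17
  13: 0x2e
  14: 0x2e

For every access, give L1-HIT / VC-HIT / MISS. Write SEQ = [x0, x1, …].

SEQ = [MISS, L1-HIT, MISS, VC-HIT, L1-HIT, L1-HIT, L1-HIT, VC-HIT, VC-HIT, L1-HIT, VC-HIT, VC-HIT, L1-HIT, VC-HIT, L1-HIT]

#0 0x14→b5/s1 MISS; vc=[]
#1 0x14→b5/s1 L1-HIT; vc=[]
#2 0x2d→b11/s1 MISS; vc=[5]
#3 0x15→b5/s1 VC-HIT; vc=[11]
#4 0x16→b5/s1 L1-HIT; vc=[11]
#5 0x14→b5/s1 L1-HIT; vc=[11]
#6 0x15→b5/s1 L1-HIT; vc=[11]
#7 0x2f→b11/s1 VC-HIT; vc=[5]
#8 0x15→b5/s1 VC-HIT; vc=[11]
#9 0x14→b5/s1 L1-HIT; vc=[11]
#10 0x2e→b11/s1 VC-HIT; vc=[5]
#11 0x15→b5/s1 VC-HIT; vc=[11]
#12 0x17→b5/s1 L1-HIT; vc=[11]
#13 0x2e→b11/s1 VC-HIT; vc=[5]
#14 0x2e→b11/s1 L1-HIT; vc=[5]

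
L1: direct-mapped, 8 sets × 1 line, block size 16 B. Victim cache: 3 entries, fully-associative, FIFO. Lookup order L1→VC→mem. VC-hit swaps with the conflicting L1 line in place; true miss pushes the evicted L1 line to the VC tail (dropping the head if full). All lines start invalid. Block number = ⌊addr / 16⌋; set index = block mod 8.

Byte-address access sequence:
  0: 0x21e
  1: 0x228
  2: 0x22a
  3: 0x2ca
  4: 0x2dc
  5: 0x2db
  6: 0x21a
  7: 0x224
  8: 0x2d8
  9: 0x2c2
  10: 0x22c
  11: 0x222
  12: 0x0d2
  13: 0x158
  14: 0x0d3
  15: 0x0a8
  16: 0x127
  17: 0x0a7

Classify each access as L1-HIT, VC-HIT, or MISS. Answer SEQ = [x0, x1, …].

  [0] addr=0x21e blk=33 s=1: MISS | VC []
  [1] addr=0x228 blk=34 s=2: MISS | VC []
  [2] addr=0x22a blk=34 s=2: L1-HIT | VC []
  [3] addr=0x2ca blk=44 s=4: MISS | VC []
  [4] addr=0x2dc blk=45 s=5: MISS | VC []
  [5] addr=0x2db blk=45 s=5: L1-HIT | VC []
  [6] addr=0x21a blk=33 s=1: L1-HIT | VC []
  [7] addr=0x224 blk=34 s=2: L1-HIT | VC []
  [8] addr=0x2d8 blk=45 s=5: L1-HIT | VC []
  [9] addr=0x2c2 blk=44 s=4: L1-HIT | VC []
  [10] addr=0x22c blk=34 s=2: L1-HIT | VC []
  [11] addr=0x222 blk=34 s=2: L1-HIT | VC []
  [12] addr=0xd2 blk=13 s=5: MISS | VC [45]
  [13] addr=0x158 blk=21 s=5: MISS | VC [45, 13]
  [14] addr=0xd3 blk=13 s=5: VC-HIT | VC [45, 21]
  [15] addr=0xa8 blk=10 s=2: MISS | VC [45, 21, 34]
  [16] addr=0x127 blk=18 s=2: MISS | VC [21, 34, 10]
  [17] addr=0xa7 blk=10 s=2: VC-HIT | VC [21, 34, 18]

SEQ = [MISS, MISS, L1-HIT, MISS, MISS, L1-HIT, L1-HIT, L1-HIT, L1-HIT, L1-HIT, L1-HIT, L1-HIT, MISS, MISS, VC-HIT, MISS, MISS, VC-HIT]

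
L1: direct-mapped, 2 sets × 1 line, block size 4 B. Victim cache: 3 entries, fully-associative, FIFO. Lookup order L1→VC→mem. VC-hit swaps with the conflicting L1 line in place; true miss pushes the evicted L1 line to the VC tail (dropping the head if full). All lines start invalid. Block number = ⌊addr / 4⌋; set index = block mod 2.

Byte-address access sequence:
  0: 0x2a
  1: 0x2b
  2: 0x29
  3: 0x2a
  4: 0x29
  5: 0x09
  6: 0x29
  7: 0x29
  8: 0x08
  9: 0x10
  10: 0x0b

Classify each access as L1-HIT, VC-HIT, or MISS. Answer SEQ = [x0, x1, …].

0: 0x2a (blk 10, set 0) → MISS  vc=[]
1: 0x2b (blk 10, set 0) → L1-HIT  vc=[]
2: 0x29 (blk 10, set 0) → L1-HIT  vc=[]
3: 0x2a (blk 10, set 0) → L1-HIT  vc=[]
4: 0x29 (blk 10, set 0) → L1-HIT  vc=[]
5: 0x9 (blk 2, set 0) → MISS  vc=[10]
6: 0x29 (blk 10, set 0) → VC-HIT  vc=[2]
7: 0x29 (blk 10, set 0) → L1-HIT  vc=[2]
8: 0x8 (blk 2, set 0) → VC-HIT  vc=[10]
9: 0x10 (blk 4, set 0) → MISS  vc=[10, 2]
10: 0xb (blk 2, set 0) → VC-HIT  vc=[10, 4]

SEQ = [MISS, L1-HIT, L1-HIT, L1-HIT, L1-HIT, MISS, VC-HIT, L1-HIT, VC-HIT, MISS, VC-HIT]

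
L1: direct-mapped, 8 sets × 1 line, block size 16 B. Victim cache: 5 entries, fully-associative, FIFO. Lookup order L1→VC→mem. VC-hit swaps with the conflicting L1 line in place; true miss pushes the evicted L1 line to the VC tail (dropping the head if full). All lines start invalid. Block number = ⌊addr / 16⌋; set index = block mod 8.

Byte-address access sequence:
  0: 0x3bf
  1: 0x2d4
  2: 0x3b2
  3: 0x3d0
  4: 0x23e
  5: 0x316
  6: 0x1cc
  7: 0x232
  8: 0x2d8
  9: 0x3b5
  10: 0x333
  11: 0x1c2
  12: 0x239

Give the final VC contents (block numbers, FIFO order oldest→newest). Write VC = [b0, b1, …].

VC = [61, 51, 59]

  [0] addr=0x3bf blk=59 s=3: MISS | VC []
  [1] addr=0x2d4 blk=45 s=5: MISS | VC []
  [2] addr=0x3b2 blk=59 s=3: L1-HIT | VC []
  [3] addr=0x3d0 blk=61 s=5: MISS | VC [45]
  [4] addr=0x23e blk=35 s=3: MISS | VC [45, 59]
  [5] addr=0x316 blk=49 s=1: MISS | VC [45, 59]
  [6] addr=0x1cc blk=28 s=4: MISS | VC [45, 59]
  [7] addr=0x232 blk=35 s=3: L1-HIT | VC [45, 59]
  [8] addr=0x2d8 blk=45 s=5: VC-HIT | VC [61, 59]
  [9] addr=0x3b5 blk=59 s=3: VC-HIT | VC [61, 35]
  [10] addr=0x333 blk=51 s=3: MISS | VC [61, 35, 59]
  [11] addr=0x1c2 blk=28 s=4: L1-HIT | VC [61, 35, 59]
  [12] addr=0x239 blk=35 s=3: VC-HIT | VC [61, 51, 59]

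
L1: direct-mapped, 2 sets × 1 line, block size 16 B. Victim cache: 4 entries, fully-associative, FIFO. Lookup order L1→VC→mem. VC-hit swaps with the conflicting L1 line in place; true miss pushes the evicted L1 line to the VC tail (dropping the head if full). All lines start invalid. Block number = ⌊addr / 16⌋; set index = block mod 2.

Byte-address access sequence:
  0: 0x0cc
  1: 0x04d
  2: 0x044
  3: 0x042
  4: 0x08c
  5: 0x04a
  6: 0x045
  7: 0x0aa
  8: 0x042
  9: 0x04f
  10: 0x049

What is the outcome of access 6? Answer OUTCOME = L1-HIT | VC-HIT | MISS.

OUTCOME = L1-HIT

0: 0xcc (blk 12, set 0) → MISS  vc=[]
1: 0x4d (blk 4, set 0) → MISS  vc=[12]
2: 0x44 (blk 4, set 0) → L1-HIT  vc=[12]
3: 0x42 (blk 4, set 0) → L1-HIT  vc=[12]
4: 0x8c (blk 8, set 0) → MISS  vc=[12, 4]
5: 0x4a (blk 4, set 0) → VC-HIT  vc=[12, 8]
6: 0x45 (blk 4, set 0) → L1-HIT  vc=[12, 8]
7: 0xaa (blk 10, set 0) → MISS  vc=[12, 8, 4]
8: 0x42 (blk 4, set 0) → VC-HIT  vc=[12, 8, 10]
9: 0x4f (blk 4, set 0) → L1-HIT  vc=[12, 8, 10]
10: 0x49 (blk 4, set 0) → L1-HIT  vc=[12, 8, 10]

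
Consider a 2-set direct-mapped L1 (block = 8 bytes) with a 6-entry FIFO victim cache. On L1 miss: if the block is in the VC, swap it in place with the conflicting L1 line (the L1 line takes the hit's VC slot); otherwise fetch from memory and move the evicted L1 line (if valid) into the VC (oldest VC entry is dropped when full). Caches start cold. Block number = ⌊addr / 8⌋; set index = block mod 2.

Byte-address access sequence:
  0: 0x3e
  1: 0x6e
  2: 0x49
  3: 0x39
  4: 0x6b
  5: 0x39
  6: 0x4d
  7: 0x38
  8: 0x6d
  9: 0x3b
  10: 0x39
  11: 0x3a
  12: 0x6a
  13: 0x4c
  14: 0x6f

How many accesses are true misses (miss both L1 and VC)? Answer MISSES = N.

  [0] addr=0x3e blk=7 s=1: MISS | VC []
  [1] addr=0x6e blk=13 s=1: MISS | VC [7]
  [2] addr=0x49 blk=9 s=1: MISS | VC [7, 13]
  [3] addr=0x39 blk=7 s=1: VC-HIT | VC [9, 13]
  [4] addr=0x6b blk=13 s=1: VC-HIT | VC [9, 7]
  [5] addr=0x39 blk=7 s=1: VC-HIT | VC [9, 13]
  [6] addr=0x4d blk=9 s=1: VC-HIT | VC [7, 13]
  [7] addr=0x38 blk=7 s=1: VC-HIT | VC [9, 13]
  [8] addr=0x6d blk=13 s=1: VC-HIT | VC [9, 7]
  [9] addr=0x3b blk=7 s=1: VC-HIT | VC [9, 13]
  [10] addr=0x39 blk=7 s=1: L1-HIT | VC [9, 13]
  [11] addr=0x3a blk=7 s=1: L1-HIT | VC [9, 13]
  [12] addr=0x6a blk=13 s=1: VC-HIT | VC [9, 7]
  [13] addr=0x4c blk=9 s=1: VC-HIT | VC [13, 7]
  [14] addr=0x6f blk=13 s=1: VC-HIT | VC [9, 7]

MISSES = 3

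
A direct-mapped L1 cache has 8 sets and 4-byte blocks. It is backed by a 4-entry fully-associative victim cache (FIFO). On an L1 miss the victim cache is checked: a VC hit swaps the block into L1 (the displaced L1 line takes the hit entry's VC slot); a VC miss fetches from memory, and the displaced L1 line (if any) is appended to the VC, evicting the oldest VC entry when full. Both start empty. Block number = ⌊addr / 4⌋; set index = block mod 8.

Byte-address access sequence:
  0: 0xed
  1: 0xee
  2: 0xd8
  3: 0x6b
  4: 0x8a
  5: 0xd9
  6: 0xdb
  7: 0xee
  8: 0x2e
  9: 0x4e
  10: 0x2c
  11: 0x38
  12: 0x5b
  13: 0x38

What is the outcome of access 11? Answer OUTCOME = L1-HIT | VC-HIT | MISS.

OUTCOME = MISS

0: 0xed (blk 59, set 3) → MISS  vc=[]
1: 0xee (blk 59, set 3) → L1-HIT  vc=[]
2: 0xd8 (blk 54, set 6) → MISS  vc=[]
3: 0x6b (blk 26, set 2) → MISS  vc=[]
4: 0x8a (blk 34, set 2) → MISS  vc=[26]
5: 0xd9 (blk 54, set 6) → L1-HIT  vc=[26]
6: 0xdb (blk 54, set 6) → L1-HIT  vc=[26]
7: 0xee (blk 59, set 3) → L1-HIT  vc=[26]
8: 0x2e (blk 11, set 3) → MISS  vc=[26, 59]
9: 0x4e (blk 19, set 3) → MISS  vc=[26, 59, 11]
10: 0x2c (blk 11, set 3) → VC-HIT  vc=[26, 59, 19]
11: 0x38 (blk 14, set 6) → MISS  vc=[26, 59, 19, 54]
12: 0x5b (blk 22, set 6) → MISS  vc=[59, 19, 54, 14]
13: 0x38 (blk 14, set 6) → VC-HIT  vc=[59, 19, 54, 22]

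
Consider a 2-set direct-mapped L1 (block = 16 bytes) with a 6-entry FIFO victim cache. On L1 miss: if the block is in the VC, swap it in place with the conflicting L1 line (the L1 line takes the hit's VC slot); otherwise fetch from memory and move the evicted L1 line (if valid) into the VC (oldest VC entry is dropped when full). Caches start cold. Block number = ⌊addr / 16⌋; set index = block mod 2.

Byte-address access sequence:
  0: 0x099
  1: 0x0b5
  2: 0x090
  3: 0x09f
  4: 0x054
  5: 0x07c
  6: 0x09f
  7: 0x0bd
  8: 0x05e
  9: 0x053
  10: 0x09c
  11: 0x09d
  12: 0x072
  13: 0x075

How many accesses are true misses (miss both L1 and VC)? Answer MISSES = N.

0: 0x99 (blk 9, set 1) → MISS  vc=[]
1: 0xb5 (blk 11, set 1) → MISS  vc=[9]
2: 0x90 (blk 9, set 1) → VC-HIT  vc=[11]
3: 0x9f (blk 9, set 1) → L1-HIT  vc=[11]
4: 0x54 (blk 5, set 1) → MISS  vc=[11, 9]
5: 0x7c (blk 7, set 1) → MISS  vc=[11, 9, 5]
6: 0x9f (blk 9, set 1) → VC-HIT  vc=[11, 7, 5]
7: 0xbd (blk 11, set 1) → VC-HIT  vc=[9, 7, 5]
8: 0x5e (blk 5, set 1) → VC-HIT  vc=[9, 7, 11]
9: 0x53 (blk 5, set 1) → L1-HIT  vc=[9, 7, 11]
10: 0x9c (blk 9, set 1) → VC-HIT  vc=[5, 7, 11]
11: 0x9d (blk 9, set 1) → L1-HIT  vc=[5, 7, 11]
12: 0x72 (blk 7, set 1) → VC-HIT  vc=[5, 9, 11]
13: 0x75 (blk 7, set 1) → L1-HIT  vc=[5, 9, 11]

MISSES = 4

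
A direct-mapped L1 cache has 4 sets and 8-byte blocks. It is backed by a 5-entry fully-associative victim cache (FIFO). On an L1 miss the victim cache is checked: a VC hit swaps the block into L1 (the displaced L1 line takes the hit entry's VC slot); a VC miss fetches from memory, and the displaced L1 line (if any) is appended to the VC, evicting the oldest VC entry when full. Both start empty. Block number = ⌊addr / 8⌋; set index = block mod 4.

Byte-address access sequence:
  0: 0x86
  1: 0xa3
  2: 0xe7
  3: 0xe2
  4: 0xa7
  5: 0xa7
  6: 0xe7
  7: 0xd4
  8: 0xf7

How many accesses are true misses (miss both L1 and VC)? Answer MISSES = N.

MISSES = 5

#0 0x86→b16/s0 MISS; vc=[]
#1 0xa3→b20/s0 MISS; vc=[16]
#2 0xe7→b28/s0 MISS; vc=[16,20]
#3 0xe2→b28/s0 L1-HIT; vc=[16,20]
#4 0xa7→b20/s0 VC-HIT; vc=[16,28]
#5 0xa7→b20/s0 L1-HIT; vc=[16,28]
#6 0xe7→b28/s0 VC-HIT; vc=[16,20]
#7 0xd4→b26/s2 MISS; vc=[16,20]
#8 0xf7→b30/s2 MISS; vc=[16,20,26]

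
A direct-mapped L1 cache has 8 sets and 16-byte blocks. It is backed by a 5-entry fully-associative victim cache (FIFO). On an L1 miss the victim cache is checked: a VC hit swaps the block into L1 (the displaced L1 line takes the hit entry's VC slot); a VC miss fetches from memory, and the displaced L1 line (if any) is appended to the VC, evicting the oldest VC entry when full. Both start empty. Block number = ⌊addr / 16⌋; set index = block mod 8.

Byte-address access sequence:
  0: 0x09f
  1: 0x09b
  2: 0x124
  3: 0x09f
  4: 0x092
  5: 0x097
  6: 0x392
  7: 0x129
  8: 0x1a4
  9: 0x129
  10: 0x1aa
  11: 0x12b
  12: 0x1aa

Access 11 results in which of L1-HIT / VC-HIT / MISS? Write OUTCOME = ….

OUTCOME = VC-HIT

0: 0x9f (blk 9, set 1) → MISS  vc=[]
1: 0x9b (blk 9, set 1) → L1-HIT  vc=[]
2: 0x124 (blk 18, set 2) → MISS  vc=[]
3: 0x9f (blk 9, set 1) → L1-HIT  vc=[]
4: 0x92 (blk 9, set 1) → L1-HIT  vc=[]
5: 0x97 (blk 9, set 1) → L1-HIT  vc=[]
6: 0x392 (blk 57, set 1) → MISS  vc=[9]
7: 0x129 (blk 18, set 2) → L1-HIT  vc=[9]
8: 0x1a4 (blk 26, set 2) → MISS  vc=[9, 18]
9: 0x129 (blk 18, set 2) → VC-HIT  vc=[9, 26]
10: 0x1aa (blk 26, set 2) → VC-HIT  vc=[9, 18]
11: 0x12b (blk 18, set 2) → VC-HIT  vc=[9, 26]
12: 0x1aa (blk 26, set 2) → VC-HIT  vc=[9, 18]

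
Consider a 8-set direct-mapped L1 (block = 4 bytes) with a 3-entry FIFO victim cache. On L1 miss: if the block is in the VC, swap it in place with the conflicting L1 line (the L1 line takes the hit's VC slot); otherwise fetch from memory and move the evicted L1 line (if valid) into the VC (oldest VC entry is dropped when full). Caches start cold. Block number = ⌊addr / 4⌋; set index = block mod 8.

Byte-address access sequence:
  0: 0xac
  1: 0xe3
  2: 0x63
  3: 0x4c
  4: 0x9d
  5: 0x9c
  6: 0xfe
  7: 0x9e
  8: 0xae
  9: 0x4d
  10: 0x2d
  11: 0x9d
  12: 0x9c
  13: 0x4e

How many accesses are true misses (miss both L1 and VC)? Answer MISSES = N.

  [0] addr=0xac blk=43 s=3: MISS | VC []
  [1] addr=0xe3 blk=56 s=0: MISS | VC []
  [2] addr=0x63 blk=24 s=0: MISS | VC [56]
  [3] addr=0x4c blk=19 s=3: MISS | VC [56, 43]
  [4] addr=0x9d blk=39 s=7: MISS | VC [56, 43]
  [5] addr=0x9c blk=39 s=7: L1-HIT | VC [56, 43]
  [6] addr=0xfe blk=63 s=7: MISS | VC [56, 43, 39]
  [7] addr=0x9e blk=39 s=7: VC-HIT | VC [56, 43, 63]
  [8] addr=0xae blk=43 s=3: VC-HIT | VC [56, 19, 63]
  [9] addr=0x4d blk=19 s=3: VC-HIT | VC [56, 43, 63]
  [10] addr=0x2d blk=11 s=3: MISS | VC [43, 63, 19]
  [11] addr=0x9d blk=39 s=7: L1-HIT | VC [43, 63, 19]
  [12] addr=0x9c blk=39 s=7: L1-HIT | VC [43, 63, 19]
  [13] addr=0x4e blk=19 s=3: VC-HIT | VC [43, 63, 11]

MISSES = 7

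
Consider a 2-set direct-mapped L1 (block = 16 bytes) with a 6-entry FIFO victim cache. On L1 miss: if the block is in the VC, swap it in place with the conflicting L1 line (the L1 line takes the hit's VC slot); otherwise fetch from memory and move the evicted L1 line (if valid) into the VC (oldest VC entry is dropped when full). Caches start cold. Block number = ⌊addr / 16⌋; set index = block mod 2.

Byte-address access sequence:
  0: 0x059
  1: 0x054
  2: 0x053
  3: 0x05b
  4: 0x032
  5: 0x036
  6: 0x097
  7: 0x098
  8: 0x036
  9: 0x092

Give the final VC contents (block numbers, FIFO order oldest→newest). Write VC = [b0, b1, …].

  [0] addr=0x59 blk=5 s=1: MISS | VC []
  [1] addr=0x54 blk=5 s=1: L1-HIT | VC []
  [2] addr=0x53 blk=5 s=1: L1-HIT | VC []
  [3] addr=0x5b blk=5 s=1: L1-HIT | VC []
  [4] addr=0x32 blk=3 s=1: MISS | VC [5]
  [5] addr=0x36 blk=3 s=1: L1-HIT | VC [5]
  [6] addr=0x97 blk=9 s=1: MISS | VC [5, 3]
  [7] addr=0x98 blk=9 s=1: L1-HIT | VC [5, 3]
  [8] addr=0x36 blk=3 s=1: VC-HIT | VC [5, 9]
  [9] addr=0x92 blk=9 s=1: VC-HIT | VC [5, 3]

VC = [5, 3]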